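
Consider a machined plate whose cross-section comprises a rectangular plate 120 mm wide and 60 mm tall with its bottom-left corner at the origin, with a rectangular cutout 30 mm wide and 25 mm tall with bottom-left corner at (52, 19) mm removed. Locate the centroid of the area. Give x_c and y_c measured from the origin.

plate: A = 120 × 60 = 7200.00, centroid at (60.00, 30.00).
hole: A = −(30 × 25) = -750.00, centroid at (67.00, 31.50).
ΣA = 6450.00 mm², ΣAx_c = 381750.00 mm³, ΣAy_c = 192375.00 mm³.
x_c = 381750.00/6450.00 = 59.19 mm; y_c = 192375.00/6450.00 = 29.83 mm.

x_c = 59.19 mm, y_c = 29.83 mm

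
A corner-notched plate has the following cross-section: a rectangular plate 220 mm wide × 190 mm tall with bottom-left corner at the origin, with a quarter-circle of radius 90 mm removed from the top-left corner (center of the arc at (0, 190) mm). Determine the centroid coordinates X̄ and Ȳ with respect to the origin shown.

plate: A = 220 × 190 = 41800.00, centroid at (110.00, 95.00).
removed quarter-circle: A = −¼π·90² = -6361.73, centroid at (38.20, 151.80).
ΣA = 35438.27 mm²
ΣAX̄ = (41800.00)(110.00) + (-6361.73)(38.20) = 4355000.00 mm³
ΣAȲ = (41800.00)(95.00) + (-6361.73)(151.80) = 3005272.23 mm³
X̄ = 4355000.00 / 35438.27 = 122.89 mm
Ȳ = 3005272.23 / 35438.27 = 84.80 mm

X̄ = 122.89 mm, Ȳ = 84.80 mm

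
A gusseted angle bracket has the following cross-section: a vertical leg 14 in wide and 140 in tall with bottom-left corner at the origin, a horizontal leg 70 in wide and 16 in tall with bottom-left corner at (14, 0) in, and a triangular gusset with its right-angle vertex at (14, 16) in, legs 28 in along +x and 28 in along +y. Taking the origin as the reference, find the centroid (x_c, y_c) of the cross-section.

vertical leg: A = 14 × 140 = 1960.00, centroid at (7.00, 70.00).
horizontal leg: A = 70 × 16 = 1120.00, centroid at (49.00, 8.00).
gusset: A = ½·28·28 = 392.00, centroid at (23.33, 25.33).
ΣA = 3472.00 in², ΣAx_c = 77746.67 in³, ΣAy_c = 156090.67 in³.
x_c = 77746.67/3472.00 = 22.39 in; y_c = 156090.67/3472.00 = 44.96 in.

x_c = 22.39 in, y_c = 44.96 in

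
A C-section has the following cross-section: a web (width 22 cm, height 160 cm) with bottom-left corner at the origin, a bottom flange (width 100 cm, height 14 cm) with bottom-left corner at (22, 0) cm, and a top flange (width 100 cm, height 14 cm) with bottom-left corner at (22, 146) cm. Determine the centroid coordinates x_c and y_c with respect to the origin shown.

x_c = 38.03 cm, y_c = 80.00 cm

web: A = 22 × 160 = 3520.00, centroid at (11.00, 80.00).
bottom flange: A = 100 × 14 = 1400.00, centroid at (72.00, 7.00).
top flange: A = 100 × 14 = 1400.00, centroid at (72.00, 153.00).
ΣA = 6320.00 cm², ΣAx_c = 240320.00 cm³, ΣAy_c = 505600.00 cm³.
x_c = 240320.00/6320.00 = 38.03 cm; y_c = 505600.00/6320.00 = 80.00 cm.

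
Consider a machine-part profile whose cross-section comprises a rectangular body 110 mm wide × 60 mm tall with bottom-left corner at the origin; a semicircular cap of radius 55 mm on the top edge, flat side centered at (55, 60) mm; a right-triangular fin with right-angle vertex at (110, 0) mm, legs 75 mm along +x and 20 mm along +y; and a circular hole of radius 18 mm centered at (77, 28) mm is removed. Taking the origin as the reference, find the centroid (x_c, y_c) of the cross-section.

x_c = 58.39 mm, y_c = 51.47 mm

rectangular body: A = 110 × 60 = 6600.00, centroid at (55.00, 30.00).
semicircular top: A = ½π·55² = 4751.66, centroid at (55.00, 83.34).
triangular fin: A = ½·75·20 = 750.00, centroid at (135.00, 6.67).
hole: A = −π·18² = -1017.88, centroid at (77.00, 28.00).
ΣA = 11083.78 mm²
ΣAx_c = (6600.00)(55.00) + (4751.66)(55.00) + (750.00)(135.00) + (-1017.88)(77.00) = 647214.79 mm³
ΣAy_c = (6600.00)(30.00) + (4751.66)(83.34) + (750.00)(6.67) + (-1017.88)(28.00) = 570515.67 mm³
x_c = 647214.79 / 11083.78 = 58.39 mm
y_c = 570515.67 / 11083.78 = 51.47 mm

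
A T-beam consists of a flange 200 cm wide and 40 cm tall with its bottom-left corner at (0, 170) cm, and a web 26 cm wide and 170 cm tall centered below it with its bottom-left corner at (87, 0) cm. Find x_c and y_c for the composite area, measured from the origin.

web: A = 26 × 170 = 4420.00, centroid at (100.00, 85.00).
flange: A = 200 × 40 = 8000.00, centroid at (100.00, 190.00).
ΣA = 12420.00 cm², ΣAx_c = 1242000.00 cm³, ΣAy_c = 1895700.00 cm³.
x_c = 1242000.00/12420.00 = 100.00 cm; y_c = 1895700.00/12420.00 = 152.63 cm.

x_c = 100.00 cm, y_c = 152.63 cm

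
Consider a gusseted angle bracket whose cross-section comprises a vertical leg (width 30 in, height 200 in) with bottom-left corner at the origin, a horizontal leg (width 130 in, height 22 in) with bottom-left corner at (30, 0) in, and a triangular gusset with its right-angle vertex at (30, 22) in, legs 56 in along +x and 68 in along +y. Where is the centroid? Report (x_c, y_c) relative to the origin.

vertical leg: A = 30 × 200 = 6000.00, centroid at (15.00, 100.00).
horizontal leg: A = 130 × 22 = 2860.00, centroid at (95.00, 11.00).
gusset: A = ½·56·68 = 1904.00, centroid at (48.67, 44.67).
ΣA = 10764.00 in²
ΣAx_c = (6000.00)(15.00) + (2860.00)(95.00) + (1904.00)(48.67) = 454361.33 in³
ΣAy_c = (6000.00)(100.00) + (2860.00)(11.00) + (1904.00)(44.67) = 716505.33 in³
x_c = 454361.33 / 10764.00 = 42.21 in
y_c = 716505.33 / 10764.00 = 66.56 in

x_c = 42.21 in, y_c = 66.56 in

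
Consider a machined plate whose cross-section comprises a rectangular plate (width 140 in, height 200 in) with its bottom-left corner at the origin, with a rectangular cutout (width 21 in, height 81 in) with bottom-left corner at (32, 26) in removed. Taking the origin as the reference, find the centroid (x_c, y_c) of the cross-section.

x_c = 71.78 in, y_c = 102.17 in

plate: A = 140 × 200 = 28000.00, centroid at (70.00, 100.00).
hole: A = −(21 × 81) = -1701.00, centroid at (42.50, 66.50).
ΣA = 26299.00 in²
ΣAx_c = (28000.00)(70.00) + (-1701.00)(42.50) = 1887707.50 in³
ΣAy_c = (28000.00)(100.00) + (-1701.00)(66.50) = 2686883.50 in³
x_c = 1887707.50 / 26299.00 = 71.78 in
y_c = 2686883.50 / 26299.00 = 102.17 in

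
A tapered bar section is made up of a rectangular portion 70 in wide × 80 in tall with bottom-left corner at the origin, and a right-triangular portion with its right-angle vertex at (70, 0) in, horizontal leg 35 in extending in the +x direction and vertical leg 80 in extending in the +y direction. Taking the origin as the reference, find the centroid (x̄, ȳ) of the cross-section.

rectangular portion: A = 70 × 80 = 5600.00, centroid at (35.00, 40.00).
triangular portion: A = ½·35·80 = 1400.00, centroid at (81.67, 26.67).
ΣA = 7000.00 in²
ΣAx̄ = (5600.00)(35.00) + (1400.00)(81.67) = 310333.33 in³
ΣAȳ = (5600.00)(40.00) + (1400.00)(26.67) = 261333.33 in³
x̄ = 310333.33 / 7000.00 = 44.33 in
ȳ = 261333.33 / 7000.00 = 37.33 in

x̄ = 44.33 in, ȳ = 37.33 in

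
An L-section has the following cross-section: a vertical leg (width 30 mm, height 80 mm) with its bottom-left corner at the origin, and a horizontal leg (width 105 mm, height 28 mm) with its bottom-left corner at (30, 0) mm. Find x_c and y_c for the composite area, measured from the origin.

vertical leg: A = 30 × 80 = 2400.00, centroid at (15.00, 40.00).
horizontal leg: A = 105 × 28 = 2940.00, centroid at (82.50, 14.00).
ΣA = 5340.00 mm²
ΣAx_c = (2400.00)(15.00) + (2940.00)(82.50) = 278550.00 mm³
ΣAy_c = (2400.00)(40.00) + (2940.00)(14.00) = 137160.00 mm³
x_c = 278550.00 / 5340.00 = 52.16 mm
y_c = 137160.00 / 5340.00 = 25.69 mm

x_c = 52.16 mm, y_c = 25.69 mm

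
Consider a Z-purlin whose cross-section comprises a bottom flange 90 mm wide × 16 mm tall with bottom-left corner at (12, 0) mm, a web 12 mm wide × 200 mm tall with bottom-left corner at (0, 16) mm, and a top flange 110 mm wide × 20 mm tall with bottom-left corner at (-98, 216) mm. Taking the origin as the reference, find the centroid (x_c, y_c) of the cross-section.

x_c = 0.31 mm, y_c = 130.32 mm

Part | A | x̄ᵢ | ȳᵢ | A·x̄ᵢ | A·ȳᵢ
bottom flange | 1440.00 | 57.00 | 8.00 | 82080.00 | 11520.00
web | 2400.00 | 6.00 | 116.00 | 14400.00 | 278400.00
top flange | 2200.00 | -43.00 | 226.00 | -94600.00 | 497200.00
Σ | 6040.00 |  |  | 1880.00 | 787120.00
x_c = 1880.00 / 6040.00 = 0.31 mm
y_c = 787120.00 / 6040.00 = 130.32 mm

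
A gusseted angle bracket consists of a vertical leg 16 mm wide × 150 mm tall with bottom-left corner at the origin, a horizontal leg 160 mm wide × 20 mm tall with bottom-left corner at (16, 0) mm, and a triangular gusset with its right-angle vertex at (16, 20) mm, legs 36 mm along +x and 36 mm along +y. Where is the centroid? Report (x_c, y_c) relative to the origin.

x_c = 55.14 mm, y_c = 37.25 mm

vertical leg: A = 16 × 150 = 2400.00, centroid at (8.00, 75.00).
horizontal leg: A = 160 × 20 = 3200.00, centroid at (96.00, 10.00).
gusset: A = ½·36·36 = 648.00, centroid at (28.00, 32.00).
ΣA = 6248.00 mm², ΣAx_c = 344544.00 mm³, ΣAy_c = 232736.00 mm³.
x_c = 344544.00/6248.00 = 55.14 mm; y_c = 232736.00/6248.00 = 37.25 mm.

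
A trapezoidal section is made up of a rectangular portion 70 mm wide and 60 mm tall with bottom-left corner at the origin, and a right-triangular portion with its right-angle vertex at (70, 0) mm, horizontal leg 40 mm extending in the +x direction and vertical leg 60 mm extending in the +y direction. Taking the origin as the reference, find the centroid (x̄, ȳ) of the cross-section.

x̄ = 45.74 mm, ȳ = 27.78 mm

rectangular portion: A = 70 × 60 = 4200.00, centroid at (35.00, 30.00).
triangular portion: A = ½·40·60 = 1200.00, centroid at (83.33, 20.00).
ΣA = 5400.00 mm²
ΣAx̄ = (4200.00)(35.00) + (1200.00)(83.33) = 247000.00 mm³
ΣAȳ = (4200.00)(30.00) + (1200.00)(20.00) = 150000.00 mm³
x̄ = 247000.00 / 5400.00 = 45.74 mm
ȳ = 150000.00 / 5400.00 = 27.78 mm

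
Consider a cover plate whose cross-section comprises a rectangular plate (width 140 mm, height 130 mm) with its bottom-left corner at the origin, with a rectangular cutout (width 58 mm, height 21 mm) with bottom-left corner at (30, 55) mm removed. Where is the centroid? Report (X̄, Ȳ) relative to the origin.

X̄ = 70.79 mm, Ȳ = 64.96 mm

Part | A | x̄ᵢ | ȳᵢ | A·x̄ᵢ | A·ȳᵢ
plate | 18200.00 | 70.00 | 65.00 | 1274000.00 | 1183000.00
hole | -1218.00 | 59.00 | 65.50 | -71862.00 | -79779.00
Σ | 16982.00 |  |  | 1202138.00 | 1103221.00
X̄ = 1202138.00 / 16982.00 = 70.79 mm
Ȳ = 1103221.00 / 16982.00 = 64.96 mm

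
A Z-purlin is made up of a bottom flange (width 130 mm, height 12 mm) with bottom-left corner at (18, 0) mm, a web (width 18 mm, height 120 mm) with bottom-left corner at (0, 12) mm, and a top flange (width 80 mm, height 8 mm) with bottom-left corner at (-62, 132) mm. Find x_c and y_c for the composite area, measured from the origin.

Part | A | x̄ᵢ | ȳᵢ | A·x̄ᵢ | A·ȳᵢ
bottom flange | 1560.00 | 83.00 | 6.00 | 129480.00 | 9360.00
web | 2160.00 | 9.00 | 72.00 | 19440.00 | 155520.00
top flange | 640.00 | -22.00 | 136.00 | -14080.00 | 87040.00
Σ | 4360.00 |  |  | 134840.00 | 251920.00
x_c = 134840.00 / 4360.00 = 30.93 mm
y_c = 251920.00 / 4360.00 = 57.78 mm

x_c = 30.93 mm, y_c = 57.78 mm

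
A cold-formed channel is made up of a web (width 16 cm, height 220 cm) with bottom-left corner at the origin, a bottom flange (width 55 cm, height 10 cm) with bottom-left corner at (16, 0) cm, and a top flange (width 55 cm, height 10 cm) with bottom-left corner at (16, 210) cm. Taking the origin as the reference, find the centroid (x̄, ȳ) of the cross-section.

Part | A | x̄ᵢ | ȳᵢ | A·x̄ᵢ | A·ȳᵢ
web | 3520.00 | 8.00 | 110.00 | 28160.00 | 387200.00
bottom flange | 550.00 | 43.50 | 5.00 | 23925.00 | 2750.00
top flange | 550.00 | 43.50 | 215.00 | 23925.00 | 118250.00
Σ | 4620.00 |  |  | 76010.00 | 508200.00
x̄ = 76010.00 / 4620.00 = 16.45 cm
ȳ = 508200.00 / 4620.00 = 110.00 cm

x̄ = 16.45 cm, ȳ = 110.00 cm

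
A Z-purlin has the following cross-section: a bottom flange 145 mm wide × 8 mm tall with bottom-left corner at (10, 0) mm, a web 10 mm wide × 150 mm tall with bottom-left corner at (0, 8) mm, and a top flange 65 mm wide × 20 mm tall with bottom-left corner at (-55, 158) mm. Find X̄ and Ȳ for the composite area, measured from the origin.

bottom flange: A = 145 × 8 = 1160.00, centroid at (82.50, 4.00).
web: A = 10 × 150 = 1500.00, centroid at (5.00, 83.00).
top flange: A = 65 × 20 = 1300.00, centroid at (-22.50, 168.00).
ΣA = 3960.00 mm², ΣAX̄ = 73950.00 mm³, ΣAȲ = 347540.00 mm³.
X̄ = 73950.00/3960.00 = 18.67 mm; Ȳ = 347540.00/3960.00 = 87.76 mm.

X̄ = 18.67 mm, Ȳ = 87.76 mm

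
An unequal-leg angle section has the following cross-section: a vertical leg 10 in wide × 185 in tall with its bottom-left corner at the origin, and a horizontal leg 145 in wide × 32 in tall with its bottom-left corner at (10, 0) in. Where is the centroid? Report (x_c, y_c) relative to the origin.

x_c = 60.41 in, y_c = 37.81 in

vertical leg: A = 10 × 185 = 1850.00, centroid at (5.00, 92.50).
horizontal leg: A = 145 × 32 = 4640.00, centroid at (82.50, 16.00).
ΣA = 6490.00 in²
ΣAx_c = (1850.00)(5.00) + (4640.00)(82.50) = 392050.00 in³
ΣAy_c = (1850.00)(92.50) + (4640.00)(16.00) = 245365.00 in³
x_c = 392050.00 / 6490.00 = 60.41 in
y_c = 245365.00 / 6490.00 = 37.81 in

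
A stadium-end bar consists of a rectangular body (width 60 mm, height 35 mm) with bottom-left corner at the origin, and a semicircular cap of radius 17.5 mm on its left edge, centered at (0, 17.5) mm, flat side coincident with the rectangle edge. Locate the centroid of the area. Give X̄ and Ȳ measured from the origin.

X̄ = 23.02 mm, Ȳ = 17.50 mm

Part | A | x̄ᵢ | ȳᵢ | A·x̄ᵢ | A·ȳᵢ
rectangular body | 2100.00 | 30.00 | 17.50 | 63000.00 | 36750.00
semicircular end | 481.06 | -7.43 | 17.50 | -3572.92 | 8418.49
Σ | 2581.06 |  |  | 59427.08 | 45168.49
X̄ = 59427.08 / 2581.06 = 23.02 mm
Ȳ = 45168.49 / 2581.06 = 17.50 mm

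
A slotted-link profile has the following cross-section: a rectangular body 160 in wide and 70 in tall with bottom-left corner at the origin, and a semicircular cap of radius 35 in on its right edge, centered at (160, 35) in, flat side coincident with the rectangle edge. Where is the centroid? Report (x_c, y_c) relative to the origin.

x_c = 93.91 in, y_c = 35.00 in

rectangular body: A = 160 × 70 = 11200.00, centroid at (80.00, 35.00).
semicircular end: A = ½π·35² = 1924.23, centroid at (174.85, 35.00).
ΣA = 13124.23 in², ΣAx_c = 1232459.41 in³, ΣAy_c = 459347.89 in³.
x_c = 1232459.41/13124.23 = 93.91 in; y_c = 459347.89/13124.23 = 35.00 in.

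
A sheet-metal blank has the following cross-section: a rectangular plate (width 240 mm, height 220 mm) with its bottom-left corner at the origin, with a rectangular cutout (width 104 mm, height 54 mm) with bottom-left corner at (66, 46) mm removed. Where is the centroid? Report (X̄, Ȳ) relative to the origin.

plate: A = 240 × 220 = 52800.00, centroid at (120.00, 110.00).
hole: A = −(104 × 54) = -5616.00, centroid at (118.00, 73.00).
ΣA = 47184.00 mm²
ΣAX̄ = (52800.00)(120.00) + (-5616.00)(118.00) = 5673312.00 mm³
ΣAȲ = (52800.00)(110.00) + (-5616.00)(73.00) = 5398032.00 mm³
X̄ = 5673312.00 / 47184.00 = 120.24 mm
Ȳ = 5398032.00 / 47184.00 = 114.40 mm

X̄ = 120.24 mm, Ȳ = 114.40 mm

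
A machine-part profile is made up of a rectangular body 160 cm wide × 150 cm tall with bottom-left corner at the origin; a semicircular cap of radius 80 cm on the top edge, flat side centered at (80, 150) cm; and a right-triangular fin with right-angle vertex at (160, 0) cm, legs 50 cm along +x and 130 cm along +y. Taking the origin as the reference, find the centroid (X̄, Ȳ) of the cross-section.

Part | A | x̄ᵢ | ȳᵢ | A·x̄ᵢ | A·ȳᵢ
rectangular body | 24000.00 | 80.00 | 75.00 | 1920000.00 | 1800000.00
semicircular top | 10053.10 | 80.00 | 183.95 | 804247.72 | 1849297.81
triangular fin | 3250.00 | 176.67 | 43.33 | 574166.67 | 140833.33
Σ | 37303.10 |  |  | 3298414.39 | 3790131.14
X̄ = 3298414.39 / 37303.10 = 88.42 cm
Ȳ = 3790131.14 / 37303.10 = 101.60 cm

X̄ = 88.42 cm, Ȳ = 101.60 cm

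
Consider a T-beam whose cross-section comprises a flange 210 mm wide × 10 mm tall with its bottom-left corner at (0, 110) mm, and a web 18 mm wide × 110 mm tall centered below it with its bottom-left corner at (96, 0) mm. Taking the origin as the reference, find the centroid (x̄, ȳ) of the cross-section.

web: A = 18 × 110 = 1980.00, centroid at (105.00, 55.00).
flange: A = 210 × 10 = 2100.00, centroid at (105.00, 115.00).
ΣA = 4080.00 mm²
ΣAx̄ = (1980.00)(105.00) + (2100.00)(105.00) = 428400.00 mm³
ΣAȳ = (1980.00)(55.00) + (2100.00)(115.00) = 350400.00 mm³
x̄ = 428400.00 / 4080.00 = 105.00 mm
ȳ = 350400.00 / 4080.00 = 85.88 mm

x̄ = 105.00 mm, ȳ = 85.88 mm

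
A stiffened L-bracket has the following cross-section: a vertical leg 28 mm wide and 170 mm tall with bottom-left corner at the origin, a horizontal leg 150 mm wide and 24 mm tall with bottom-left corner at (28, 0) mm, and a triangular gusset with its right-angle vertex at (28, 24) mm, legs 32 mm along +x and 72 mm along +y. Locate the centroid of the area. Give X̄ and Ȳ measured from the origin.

Part | A | x̄ᵢ | ȳᵢ | A·x̄ᵢ | A·ȳᵢ
vertical leg | 4760.00 | 14.00 | 85.00 | 66640.00 | 404600.00
horizontal leg | 3600.00 | 103.00 | 12.00 | 370800.00 | 43200.00
gusset | 1152.00 | 38.67 | 48.00 | 44544.00 | 55296.00
Σ | 9512.00 |  |  | 481984.00 | 503096.00
X̄ = 481984.00 / 9512.00 = 50.67 mm
Ȳ = 503096.00 / 9512.00 = 52.89 mm

X̄ = 50.67 mm, Ȳ = 52.89 mm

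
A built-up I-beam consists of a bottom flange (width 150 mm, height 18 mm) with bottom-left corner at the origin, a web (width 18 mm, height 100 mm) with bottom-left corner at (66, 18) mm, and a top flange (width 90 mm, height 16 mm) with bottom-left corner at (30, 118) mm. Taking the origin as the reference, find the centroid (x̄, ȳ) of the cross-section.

bottom flange: A = 150 × 18 = 2700.00, centroid at (75.00, 9.00).
web: A = 18 × 100 = 1800.00, centroid at (75.00, 68.00).
top flange: A = 90 × 16 = 1440.00, centroid at (75.00, 126.00).
ΣA = 5940.00 mm², ΣAx̄ = 445500.00 mm³, ΣAȳ = 328140.00 mm³.
x̄ = 445500.00/5940.00 = 75.00 mm; ȳ = 328140.00/5940.00 = 55.24 mm.

x̄ = 75.00 mm, ȳ = 55.24 mm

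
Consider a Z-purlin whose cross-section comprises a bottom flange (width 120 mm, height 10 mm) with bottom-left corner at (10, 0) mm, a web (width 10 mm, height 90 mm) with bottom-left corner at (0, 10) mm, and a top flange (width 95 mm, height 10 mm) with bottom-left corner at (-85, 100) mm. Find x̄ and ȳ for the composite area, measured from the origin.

bottom flange: A = 120 × 10 = 1200.00, centroid at (70.00, 5.00).
web: A = 10 × 90 = 900.00, centroid at (5.00, 55.00).
top flange: A = 95 × 10 = 950.00, centroid at (-37.50, 105.00).
ΣA = 3050.00 mm²
ΣAx̄ = (1200.00)(70.00) + (900.00)(5.00) + (950.00)(-37.50) = 52875.00 mm³
ΣAȳ = (1200.00)(5.00) + (900.00)(55.00) + (950.00)(105.00) = 155250.00 mm³
x̄ = 52875.00 / 3050.00 = 17.34 mm
ȳ = 155250.00 / 3050.00 = 50.90 mm

x̄ = 17.34 mm, ȳ = 50.90 mm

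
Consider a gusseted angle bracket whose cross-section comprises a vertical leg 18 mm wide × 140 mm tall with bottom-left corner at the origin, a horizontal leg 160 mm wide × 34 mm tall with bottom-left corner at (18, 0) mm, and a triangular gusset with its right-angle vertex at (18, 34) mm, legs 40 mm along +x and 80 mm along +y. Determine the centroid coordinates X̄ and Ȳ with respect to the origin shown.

X̄ = 63.38 mm, Ȳ = 38.28 mm

vertical leg: A = 18 × 140 = 2520.00, centroid at (9.00, 70.00).
horizontal leg: A = 160 × 34 = 5440.00, centroid at (98.00, 17.00).
gusset: A = ½·40·80 = 1600.00, centroid at (31.33, 60.67).
ΣA = 9560.00 mm², ΣAX̄ = 605933.33 mm³, ΣAȲ = 365946.67 mm³.
X̄ = 605933.33/9560.00 = 63.38 mm; Ȳ = 365946.67/9560.00 = 38.28 mm.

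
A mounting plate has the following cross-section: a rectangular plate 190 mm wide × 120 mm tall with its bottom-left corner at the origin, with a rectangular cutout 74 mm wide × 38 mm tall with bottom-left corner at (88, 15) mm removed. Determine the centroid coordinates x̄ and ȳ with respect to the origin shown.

x̄ = 90.78 mm, ȳ = 63.66 mm

Part | A | x̄ᵢ | ȳᵢ | A·x̄ᵢ | A·ȳᵢ
plate | 22800.00 | 95.00 | 60.00 | 2166000.00 | 1368000.00
hole | -2812.00 | 125.00 | 34.00 | -351500.00 | -95608.00
Σ | 19988.00 |  |  | 1814500.00 | 1272392.00
x̄ = 1814500.00 / 19988.00 = 90.78 mm
ȳ = 1272392.00 / 19988.00 = 63.66 mm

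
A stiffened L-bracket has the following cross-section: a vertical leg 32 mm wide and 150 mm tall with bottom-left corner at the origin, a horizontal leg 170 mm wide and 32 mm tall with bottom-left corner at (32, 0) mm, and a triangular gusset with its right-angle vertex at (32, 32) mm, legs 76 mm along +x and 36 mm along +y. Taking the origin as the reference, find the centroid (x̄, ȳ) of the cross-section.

x̄ = 68.20 mm, ȳ = 43.70 mm

Part | A | x̄ᵢ | ȳᵢ | A·x̄ᵢ | A·ȳᵢ
vertical leg | 4800.00 | 16.00 | 75.00 | 76800.00 | 360000.00
horizontal leg | 5440.00 | 117.00 | 16.00 | 636480.00 | 87040.00
gusset | 1368.00 | 57.33 | 44.00 | 78432.00 | 60192.00
Σ | 11608.00 |  |  | 791712.00 | 507232.00
x̄ = 791712.00 / 11608.00 = 68.20 mm
ȳ = 507232.00 / 11608.00 = 43.70 mm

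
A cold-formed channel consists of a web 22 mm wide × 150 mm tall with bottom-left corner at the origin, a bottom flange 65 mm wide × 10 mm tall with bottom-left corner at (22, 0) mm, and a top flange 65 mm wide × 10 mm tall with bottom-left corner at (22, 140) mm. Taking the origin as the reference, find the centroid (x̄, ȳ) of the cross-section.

x̄ = 23.29 mm, ȳ = 75.00 mm

web: A = 22 × 150 = 3300.00, centroid at (11.00, 75.00).
bottom flange: A = 65 × 10 = 650.00, centroid at (54.50, 5.00).
top flange: A = 65 × 10 = 650.00, centroid at (54.50, 145.00).
ΣA = 4600.00 mm², ΣAx̄ = 107150.00 mm³, ΣAȳ = 345000.00 mm³.
x̄ = 107150.00/4600.00 = 23.29 mm; ȳ = 345000.00/4600.00 = 75.00 mm.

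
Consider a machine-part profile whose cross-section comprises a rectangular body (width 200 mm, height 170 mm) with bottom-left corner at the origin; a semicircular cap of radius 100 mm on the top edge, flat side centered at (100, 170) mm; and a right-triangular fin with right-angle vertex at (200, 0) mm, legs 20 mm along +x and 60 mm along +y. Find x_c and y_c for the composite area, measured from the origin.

rectangular body: A = 200 × 170 = 34000.00, centroid at (100.00, 85.00).
semicircular top: A = ½π·100² = 15707.96, centroid at (100.00, 212.44).
triangular fin: A = ½·20·60 = 600.00, centroid at (206.67, 20.00).
ΣA = 50307.96 mm²
ΣAx_c = (34000.00)(100.00) + (15707.96)(100.00) + (600.00)(206.67) = 5094796.33 mm³
ΣAy_c = (34000.00)(85.00) + (15707.96)(212.44) + (600.00)(20.00) = 6239020.42 mm³
x_c = 5094796.33 / 50307.96 = 101.27 mm
y_c = 6239020.42 / 50307.96 = 124.02 mm

x_c = 101.27 mm, y_c = 124.02 mm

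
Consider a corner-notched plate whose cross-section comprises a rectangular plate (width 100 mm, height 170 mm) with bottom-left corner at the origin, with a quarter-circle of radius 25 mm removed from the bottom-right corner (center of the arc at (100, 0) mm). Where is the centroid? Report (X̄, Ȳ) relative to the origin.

plate: A = 100 × 170 = 17000.00, centroid at (50.00, 85.00).
removed quarter-circle: A = −¼π·25² = -490.87, centroid at (89.39, 10.61).
ΣA = 16509.13 mm², ΣAX̄ = 806120.95 mm³, ΣAȲ = 1439791.67 mm³.
X̄ = 806120.95/16509.13 = 48.83 mm; Ȳ = 1439791.67/16509.13 = 87.21 mm.

X̄ = 48.83 mm, Ȳ = 87.21 mm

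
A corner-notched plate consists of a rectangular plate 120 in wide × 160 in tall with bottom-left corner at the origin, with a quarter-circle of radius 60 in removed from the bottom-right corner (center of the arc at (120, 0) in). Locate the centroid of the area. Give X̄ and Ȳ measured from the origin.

X̄ = 54.04 in, Ȳ = 89.42 in

plate: A = 120 × 160 = 19200.00, centroid at (60.00, 80.00).
removed quarter-circle: A = −¼π·60² = -2827.43, centroid at (94.54, 25.46).
ΣA = 16372.57 in²
ΣAX̄ = (19200.00)(60.00) + (-2827.43)(94.54) = 884707.99 in³
ΣAȲ = (19200.00)(80.00) + (-2827.43)(25.46) = 1464000.00 in³
X̄ = 884707.99 / 16372.57 = 54.04 in
Ȳ = 1464000.00 / 16372.57 = 89.42 in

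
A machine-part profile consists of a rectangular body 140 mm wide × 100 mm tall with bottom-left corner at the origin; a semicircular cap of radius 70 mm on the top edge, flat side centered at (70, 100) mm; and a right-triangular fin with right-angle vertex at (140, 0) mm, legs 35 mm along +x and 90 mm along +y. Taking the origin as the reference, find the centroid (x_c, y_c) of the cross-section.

rectangular body: A = 140 × 100 = 14000.00, centroid at (70.00, 50.00).
semicircular top: A = ½π·70² = 7696.90, centroid at (70.00, 129.71).
triangular fin: A = ½·35·90 = 1575.00, centroid at (151.67, 30.00).
ΣA = 23271.90 mm², ΣAx_c = 1757658.14 mm³, ΣAy_c = 1745606.87 mm³.
x_c = 1757658.14/23271.90 = 75.53 mm; y_c = 1745606.87/23271.90 = 75.01 mm.

x_c = 75.53 mm, y_c = 75.01 mm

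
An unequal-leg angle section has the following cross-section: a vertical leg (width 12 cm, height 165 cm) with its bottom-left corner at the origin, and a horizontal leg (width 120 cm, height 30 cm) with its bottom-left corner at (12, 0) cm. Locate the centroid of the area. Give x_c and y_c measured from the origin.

x_c = 48.58 cm, y_c = 38.95 cm

vertical leg: A = 12 × 165 = 1980.00, centroid at (6.00, 82.50).
horizontal leg: A = 120 × 30 = 3600.00, centroid at (72.00, 15.00).
ΣA = 5580.00 cm², ΣAx_c = 271080.00 cm³, ΣAy_c = 217350.00 cm³.
x_c = 271080.00/5580.00 = 48.58 cm; y_c = 217350.00/5580.00 = 38.95 cm.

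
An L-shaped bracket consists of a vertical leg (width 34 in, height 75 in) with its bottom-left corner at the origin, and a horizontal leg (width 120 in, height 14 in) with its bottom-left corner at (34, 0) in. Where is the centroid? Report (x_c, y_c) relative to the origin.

x_c = 47.58 in, y_c = 25.39 in

vertical leg: A = 34 × 75 = 2550.00, centroid at (17.00, 37.50).
horizontal leg: A = 120 × 14 = 1680.00, centroid at (94.00, 7.00).
ΣA = 4230.00 in²
ΣAx_c = (2550.00)(17.00) + (1680.00)(94.00) = 201270.00 in³
ΣAy_c = (2550.00)(37.50) + (1680.00)(7.00) = 107385.00 in³
x_c = 201270.00 / 4230.00 = 47.58 in
y_c = 107385.00 / 4230.00 = 25.39 in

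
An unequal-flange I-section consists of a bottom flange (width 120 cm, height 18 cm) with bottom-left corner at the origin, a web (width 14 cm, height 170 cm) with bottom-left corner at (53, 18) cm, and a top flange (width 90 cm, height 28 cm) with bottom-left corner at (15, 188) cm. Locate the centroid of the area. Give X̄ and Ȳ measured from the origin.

X̄ = 60.00 cm, Ȳ = 109.58 cm

bottom flange: A = 120 × 18 = 2160.00, centroid at (60.00, 9.00).
web: A = 14 × 170 = 2380.00, centroid at (60.00, 103.00).
top flange: A = 90 × 28 = 2520.00, centroid at (60.00, 202.00).
ΣA = 7060.00 cm²
ΣAX̄ = (2160.00)(60.00) + (2380.00)(60.00) + (2520.00)(60.00) = 423600.00 cm³
ΣAȲ = (2160.00)(9.00) + (2380.00)(103.00) + (2520.00)(202.00) = 773620.00 cm³
X̄ = 423600.00 / 7060.00 = 60.00 cm
Ȳ = 773620.00 / 7060.00 = 109.58 cm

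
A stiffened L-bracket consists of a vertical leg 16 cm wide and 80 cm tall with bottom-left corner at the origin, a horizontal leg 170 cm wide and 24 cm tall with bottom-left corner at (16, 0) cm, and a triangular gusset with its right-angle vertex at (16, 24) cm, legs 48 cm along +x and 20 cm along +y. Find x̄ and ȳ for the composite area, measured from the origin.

vertical leg: A = 16 × 80 = 1280.00, centroid at (8.00, 40.00).
horizontal leg: A = 170 × 24 = 4080.00, centroid at (101.00, 12.00).
gusset: A = ½·48·20 = 480.00, centroid at (32.00, 30.67).
ΣA = 5840.00 cm², ΣAx̄ = 437680.00 cm³, ΣAȳ = 114880.00 cm³.
x̄ = 437680.00/5840.00 = 74.95 cm; ȳ = 114880.00/5840.00 = 19.67 cm.

x̄ = 74.95 cm, ȳ = 19.67 cm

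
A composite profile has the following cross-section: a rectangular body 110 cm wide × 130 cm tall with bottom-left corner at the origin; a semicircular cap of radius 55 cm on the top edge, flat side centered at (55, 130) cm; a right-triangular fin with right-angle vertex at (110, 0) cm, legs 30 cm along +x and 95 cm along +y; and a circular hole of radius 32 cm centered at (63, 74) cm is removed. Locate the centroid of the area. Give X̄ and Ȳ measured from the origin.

rectangular body: A = 110 × 130 = 14300.00, centroid at (55.00, 65.00).
semicircular top: A = ½π·55² = 4751.66, centroid at (55.00, 153.34).
triangular fin: A = ½·30·95 = 1425.00, centroid at (120.00, 31.67).
hole: A = −π·32² = -3216.99, centroid at (63.00, 74.00).
ΣA = 17259.67 cm², ΣAX̄ = 1016170.81 cm³, ΣAȲ = 1465200.00 cm³.
X̄ = 1016170.81/17259.67 = 58.88 cm; Ȳ = 1465200.00/17259.67 = 84.89 cm.

X̄ = 58.88 cm, Ȳ = 84.89 cm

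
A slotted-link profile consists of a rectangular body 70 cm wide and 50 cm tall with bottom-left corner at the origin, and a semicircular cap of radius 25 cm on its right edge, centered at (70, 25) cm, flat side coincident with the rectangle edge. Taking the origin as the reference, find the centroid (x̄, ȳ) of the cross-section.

x̄ = 44.99 cm, ȳ = 25.00 cm

Part | A | x̄ᵢ | ȳᵢ | A·x̄ᵢ | A·ȳᵢ
rectangular body | 3500.00 | 35.00 | 25.00 | 122500.00 | 87500.00
semicircular end | 981.75 | 80.61 | 25.00 | 79139.01 | 24543.69
Σ | 4481.75 |  |  | 201639.01 | 112043.69
x̄ = 201639.01 / 4481.75 = 44.99 cm
ȳ = 112043.69 / 4481.75 = 25.00 cm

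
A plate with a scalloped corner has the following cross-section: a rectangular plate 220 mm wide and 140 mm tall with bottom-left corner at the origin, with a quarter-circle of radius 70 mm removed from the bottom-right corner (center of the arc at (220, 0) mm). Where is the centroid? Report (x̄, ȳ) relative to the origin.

x̄ = 98.54 mm, ȳ = 75.75 mm

plate: A = 220 × 140 = 30800.00, centroid at (110.00, 70.00).
removed quarter-circle: A = −¼π·70² = -3848.45, centroid at (190.29, 29.71).
ΣA = 26951.55 mm²
ΣAx̄ = (30800.00)(110.00) + (-3848.45)(190.29) = 2655674.11 mm³
ΣAȳ = (30800.00)(70.00) + (-3848.45)(29.71) = 2041666.67 mm³
x̄ = 2655674.11 / 26951.55 = 98.54 mm
ȳ = 2041666.67 / 26951.55 = 75.75 mm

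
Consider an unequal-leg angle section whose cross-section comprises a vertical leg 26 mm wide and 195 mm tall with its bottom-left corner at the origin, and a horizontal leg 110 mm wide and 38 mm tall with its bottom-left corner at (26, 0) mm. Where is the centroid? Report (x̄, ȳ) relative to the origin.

vertical leg: A = 26 × 195 = 5070.00, centroid at (13.00, 97.50).
horizontal leg: A = 110 × 38 = 4180.00, centroid at (81.00, 19.00).
ΣA = 9250.00 mm²
ΣAx̄ = (5070.00)(13.00) + (4180.00)(81.00) = 404490.00 mm³
ΣAȳ = (5070.00)(97.50) + (4180.00)(19.00) = 573745.00 mm³
x̄ = 404490.00 / 9250.00 = 43.73 mm
ȳ = 573745.00 / 9250.00 = 62.03 mm

x̄ = 43.73 mm, ȳ = 62.03 mm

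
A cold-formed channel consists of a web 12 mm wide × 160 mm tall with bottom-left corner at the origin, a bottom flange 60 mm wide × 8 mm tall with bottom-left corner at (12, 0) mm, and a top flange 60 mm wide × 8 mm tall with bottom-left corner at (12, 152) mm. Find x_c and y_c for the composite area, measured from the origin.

web: A = 12 × 160 = 1920.00, centroid at (6.00, 80.00).
bottom flange: A = 60 × 8 = 480.00, centroid at (42.00, 4.00).
top flange: A = 60 × 8 = 480.00, centroid at (42.00, 156.00).
ΣA = 2880.00 mm²
ΣAx_c = (1920.00)(6.00) + (480.00)(42.00) + (480.00)(42.00) = 51840.00 mm³
ΣAy_c = (1920.00)(80.00) + (480.00)(4.00) + (480.00)(156.00) = 230400.00 mm³
x_c = 51840.00 / 2880.00 = 18.00 mm
y_c = 230400.00 / 2880.00 = 80.00 mm

x_c = 18.00 mm, y_c = 80.00 mm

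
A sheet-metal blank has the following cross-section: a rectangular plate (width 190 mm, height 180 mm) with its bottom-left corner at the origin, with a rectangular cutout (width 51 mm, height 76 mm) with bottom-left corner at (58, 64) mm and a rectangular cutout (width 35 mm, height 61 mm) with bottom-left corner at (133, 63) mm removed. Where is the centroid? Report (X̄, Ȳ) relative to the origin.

X̄ = 92.38 mm, Ȳ = 88.08 mm

plate: A = 190 × 180 = 34200.00, centroid at (95.00, 90.00).
hole 1: A = −(51 × 76) = -3876.00, centroid at (83.50, 102.00).
hole 2: A = −(35 × 61) = -2135.00, centroid at (150.50, 93.50).
ΣA = 28189.00 mm², ΣAX̄ = 2604036.50 mm³, ΣAȲ = 2483025.50 mm³.
X̄ = 2604036.50/28189.00 = 92.38 mm; Ȳ = 2483025.50/28189.00 = 88.08 mm.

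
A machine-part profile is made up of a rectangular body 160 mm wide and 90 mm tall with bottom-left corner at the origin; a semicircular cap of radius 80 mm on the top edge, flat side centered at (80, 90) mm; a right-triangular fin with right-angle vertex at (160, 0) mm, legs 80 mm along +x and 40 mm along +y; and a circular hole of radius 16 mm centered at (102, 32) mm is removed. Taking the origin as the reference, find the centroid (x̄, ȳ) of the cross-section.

rectangular body: A = 160 × 90 = 14400.00, centroid at (80.00, 45.00).
semicircular top: A = ½π·80² = 10053.10, centroid at (80.00, 123.95).
triangular fin: A = ½·80·40 = 1600.00, centroid at (186.67, 13.33).
hole: A = −π·16² = -804.25, centroid at (102.00, 32.00).
ΣA = 25248.85 mm²
ΣAx̄ = (14400.00)(80.00) + (10053.10)(80.00) + (1600.00)(186.67) + (-804.25)(102.00) = 2172881.12 mm³
ΣAȳ = (14400.00)(45.00) + (10053.10)(123.95) + (1600.00)(13.33) + (-804.25)(32.00) = 1889709.42 mm³
x̄ = 2172881.12 / 25248.85 = 86.06 mm
ȳ = 1889709.42 / 25248.85 = 74.84 mm

x̄ = 86.06 mm, ȳ = 74.84 mm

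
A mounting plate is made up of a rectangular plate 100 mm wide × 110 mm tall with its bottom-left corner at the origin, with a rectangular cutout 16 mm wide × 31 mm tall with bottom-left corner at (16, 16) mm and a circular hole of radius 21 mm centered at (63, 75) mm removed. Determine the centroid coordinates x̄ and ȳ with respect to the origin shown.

plate: A = 100 × 110 = 11000.00, centroid at (50.00, 55.00).
hole 1: A = −(16 × 31) = -496.00, centroid at (24.00, 31.50).
hole 2: A = −π·21² = -1385.44, centroid at (63.00, 75.00).
ΣA = 9118.56 mm², ΣAx̄ = 450813.13 mm³, ΣAȳ = 485467.82 mm³.
x̄ = 450813.13/9118.56 = 49.44 mm; ȳ = 485467.82/9118.56 = 53.24 mm.

x̄ = 49.44 mm, ȳ = 53.24 mm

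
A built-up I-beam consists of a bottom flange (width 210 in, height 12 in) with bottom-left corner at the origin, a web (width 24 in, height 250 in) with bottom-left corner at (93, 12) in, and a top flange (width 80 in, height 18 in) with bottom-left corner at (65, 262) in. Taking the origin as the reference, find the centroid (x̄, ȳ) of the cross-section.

x̄ = 105.00 in, ȳ = 123.23 in

bottom flange: A = 210 × 12 = 2520.00, centroid at (105.00, 6.00).
web: A = 24 × 250 = 6000.00, centroid at (105.00, 137.00).
top flange: A = 80 × 18 = 1440.00, centroid at (105.00, 271.00).
ΣA = 9960.00 in²
ΣAx̄ = (2520.00)(105.00) + (6000.00)(105.00) + (1440.00)(105.00) = 1045800.00 in³
ΣAȳ = (2520.00)(6.00) + (6000.00)(137.00) + (1440.00)(271.00) = 1227360.00 in³
x̄ = 1045800.00 / 9960.00 = 105.00 in
ȳ = 1227360.00 / 9960.00 = 123.23 in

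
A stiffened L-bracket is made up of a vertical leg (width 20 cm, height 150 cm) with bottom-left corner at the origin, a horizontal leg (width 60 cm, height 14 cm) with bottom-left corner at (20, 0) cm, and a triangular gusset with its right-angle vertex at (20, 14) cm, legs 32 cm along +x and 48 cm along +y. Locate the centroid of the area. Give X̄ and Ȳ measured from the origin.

vertical leg: A = 20 × 150 = 3000.00, centroid at (10.00, 75.00).
horizontal leg: A = 60 × 14 = 840.00, centroid at (50.00, 7.00).
gusset: A = ½·32·48 = 768.00, centroid at (30.67, 30.00).
ΣA = 4608.00 cm², ΣAX̄ = 95552.00 cm³, ΣAȲ = 253920.00 cm³.
X̄ = 95552.00/4608.00 = 20.74 cm; Ȳ = 253920.00/4608.00 = 55.10 cm.

X̄ = 20.74 cm, Ȳ = 55.10 cm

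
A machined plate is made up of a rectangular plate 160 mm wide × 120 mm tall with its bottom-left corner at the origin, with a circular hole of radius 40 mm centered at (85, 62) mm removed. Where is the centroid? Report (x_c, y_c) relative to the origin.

x_c = 78.23 mm, y_c = 59.29 mm

plate: A = 160 × 120 = 19200.00, centroid at (80.00, 60.00).
hole: A = −π·40² = -5026.55, centroid at (85.00, 62.00).
ΣA = 14173.45 mm²
ΣAx_c = (19200.00)(80.00) + (-5026.55)(85.00) = 1108743.40 mm³
ΣAy_c = (19200.00)(60.00) + (-5026.55)(62.00) = 840354.01 mm³
x_c = 1108743.40 / 14173.45 = 78.23 mm
y_c = 840354.01 / 14173.45 = 59.29 mm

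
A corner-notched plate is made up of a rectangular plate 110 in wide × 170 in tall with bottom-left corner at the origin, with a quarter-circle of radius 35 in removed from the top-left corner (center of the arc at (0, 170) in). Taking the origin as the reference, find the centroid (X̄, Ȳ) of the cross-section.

X̄ = 57.18 in, Ȳ = 81.20 in

Part | A | x̄ᵢ | ȳᵢ | A·x̄ᵢ | A·ȳᵢ
plate | 18700.00 | 55.00 | 85.00 | 1028500.00 | 1589500.00
removed quarter-circle | -962.11 | 14.85 | 155.15 | -14291.67 | -149267.50
Σ | 17737.89 |  |  | 1014208.33 | 1440232.50
X̄ = 1014208.33 / 17737.89 = 57.18 in
Ȳ = 1440232.50 / 17737.89 = 81.20 in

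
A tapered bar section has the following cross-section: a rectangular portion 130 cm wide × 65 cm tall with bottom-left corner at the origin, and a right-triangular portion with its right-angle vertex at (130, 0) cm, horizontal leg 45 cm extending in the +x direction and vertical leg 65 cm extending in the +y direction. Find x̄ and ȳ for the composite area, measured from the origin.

x̄ = 76.80 cm, ȳ = 30.90 cm

rectangular portion: A = 130 × 65 = 8450.00, centroid at (65.00, 32.50).
triangular portion: A = ½·45·65 = 1462.50, centroid at (145.00, 21.67).
ΣA = 9912.50 cm²
ΣAx̄ = (8450.00)(65.00) + (1462.50)(145.00) = 761312.50 cm³
ΣAȳ = (8450.00)(32.50) + (1462.50)(21.67) = 306312.50 cm³
x̄ = 761312.50 / 9912.50 = 76.80 cm
ȳ = 306312.50 / 9912.50 = 30.90 cm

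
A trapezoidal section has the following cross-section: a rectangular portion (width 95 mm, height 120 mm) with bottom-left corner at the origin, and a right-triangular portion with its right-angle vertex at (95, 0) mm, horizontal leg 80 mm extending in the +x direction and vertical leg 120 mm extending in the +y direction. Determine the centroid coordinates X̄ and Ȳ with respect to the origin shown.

X̄ = 69.48 mm, Ȳ = 54.07 mm

rectangular portion: A = 95 × 120 = 11400.00, centroid at (47.50, 60.00).
triangular portion: A = ½·80·120 = 4800.00, centroid at (121.67, 40.00).
ΣA = 16200.00 mm², ΣAX̄ = 1125500.00 mm³, ΣAȲ = 876000.00 mm³.
X̄ = 1125500.00/16200.00 = 69.48 mm; Ȳ = 876000.00/16200.00 = 54.07 mm.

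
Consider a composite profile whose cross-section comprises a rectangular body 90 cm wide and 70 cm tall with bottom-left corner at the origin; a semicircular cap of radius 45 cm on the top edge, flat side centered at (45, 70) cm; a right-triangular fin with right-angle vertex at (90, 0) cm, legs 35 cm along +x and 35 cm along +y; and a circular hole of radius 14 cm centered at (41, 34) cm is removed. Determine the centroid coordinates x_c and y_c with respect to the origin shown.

Part | A | x̄ᵢ | ȳᵢ | A·x̄ᵢ | A·ȳᵢ
rectangular body | 6300.00 | 45.00 | 35.00 | 283500.00 | 220500.00
semicircular top | 3180.86 | 45.00 | 89.10 | 143138.82 | 283410.38
triangular fin | 612.50 | 101.67 | 11.67 | 62270.83 | 7145.83
hole | -615.75 | 41.00 | 34.00 | -25245.84 | -20935.57
Σ | 9477.61 |  |  | 463663.81 | 490120.64
x_c = 463663.81 / 9477.61 = 48.92 cm
y_c = 490120.64 / 9477.61 = 51.71 cm

x_c = 48.92 cm, y_c = 51.71 cm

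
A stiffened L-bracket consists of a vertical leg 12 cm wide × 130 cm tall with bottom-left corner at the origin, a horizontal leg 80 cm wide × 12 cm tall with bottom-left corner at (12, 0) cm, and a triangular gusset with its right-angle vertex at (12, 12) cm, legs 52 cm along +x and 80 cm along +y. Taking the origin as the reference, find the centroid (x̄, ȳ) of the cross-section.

Part | A | x̄ᵢ | ȳᵢ | A·x̄ᵢ | A·ȳᵢ
vertical leg | 1560.00 | 6.00 | 65.00 | 9360.00 | 101400.00
horizontal leg | 960.00 | 52.00 | 6.00 | 49920.00 | 5760.00
gusset | 2080.00 | 29.33 | 38.67 | 61013.33 | 80426.67
Σ | 4600.00 |  |  | 120293.33 | 187586.67
x̄ = 120293.33 / 4600.00 = 26.15 cm
ȳ = 187586.67 / 4600.00 = 40.78 cm

x̄ = 26.15 cm, ȳ = 40.78 cm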